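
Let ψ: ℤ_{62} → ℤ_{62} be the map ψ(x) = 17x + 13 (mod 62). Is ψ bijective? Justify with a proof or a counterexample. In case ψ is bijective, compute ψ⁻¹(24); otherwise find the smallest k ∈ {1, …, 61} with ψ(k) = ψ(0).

If ψ(u) = ψ(v), then 17u ≡ 17v (mod 62). Because gcd(17, 62) = 1, we may cancel 17 to get u ≡ v (mod 62).
We now compute 17⁻¹ mod 62 explicitly. Euclid's algorithm: 62 = 3·17 + 11, 17 = 1·11 + 6, 11 = 1·6 + 5, 6 = 1·5 + 1; back-substituting gives 1 = 11·17 − 3·62, so 17⁻¹ ≡ 11 (mod 62).
For any y ∈ ℤ_{62}, x = 11(y − 13) mod 62 satisfies ψ(x) = 17·11(y − 13) + 13 ≡ y (since 17·11 ≡ 1 mod 62). So every y has a preimage.
Therefore ψ is bijective.
Since ψ is bijective, we compute ψ⁻¹(24): solve 17x + 13 ≡ 24 (mod 62), i.e. 17x ≡ 11 (mod 62).
Multiplying by 17⁻¹ = 11 gives x ≡ 11·11 = 121 = 1·62 + 59 ≡ 59 (mod 62).
Check: ψ(59) = 17·59 + 13 = 1016 = 16·62 + 24 ≡ 24 (mod 62).

59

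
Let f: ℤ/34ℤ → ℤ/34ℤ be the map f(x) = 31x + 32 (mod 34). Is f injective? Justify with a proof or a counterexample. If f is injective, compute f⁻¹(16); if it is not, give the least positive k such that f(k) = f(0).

Recall: f is injective when f(x_1) = f(x_2) forces x_1 = x_2.
If f(x_1) = f(x_2), then 31x_1 ≡ 31x_2 (mod 34). Because gcd(31, 34) = 1, we may cancel 31 to get x_1 ≡ x_2 (mod 34).
Therefore f is injective.
We now compute 31⁻¹ mod 34 explicitly. Euclid's algorithm: 34 = 1·31 + 3, 31 = 10·3 + 1; back-substituting gives 1 = 11·31 − 10·34, so 31⁻¹ ≡ 11 (mod 34).
Since f is injective, we find f⁻¹(16): we need 31x ≡ 16 − 32 ≡ 18 (mod 34). Using 31⁻¹ = 11: x ≡ 11·18 = 198 = 5·34 + 28, so x = 28.
Check: f(28) = 31·28 + 32 = 900 = 26·34 + 16 ≡ 16 (mod 34).

28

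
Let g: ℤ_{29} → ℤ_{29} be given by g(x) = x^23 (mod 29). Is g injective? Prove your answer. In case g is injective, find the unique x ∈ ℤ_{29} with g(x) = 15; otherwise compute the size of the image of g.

21

Since 29 is prime, the nonzero elements of ℤ_{29} form a cyclic group of order 28.
As gcd(23, 28) = 1, raising to the 23rd power is a bijection on this group: if u^23 ≡ v^23 then (uv^{−1})^23 = 1, and the only element of order dividing gcd(23, 28) = 1 is 1, so u = v.
With g(0) = 0 this makes g injective on all of ℤ_{29}, hence bijective (finite equal-size domain and codomain). In particular g is injective.
Since g is injective, we find the preimage of 15. The inverse of x ↦ x^23 on (ℤ_{29})^× is x ↦ x^11, because 23·11 = 253 = 9·28 + 1 ≡ 1 (mod 28) and x^{28} = 1 for x ≠ 0 (Fermat). So g⁻¹(15) = 15^11 mod 29.
Repeated squaring mod 29: 15^1 ≡ 15, 15^2 ≡ 15² = 225 ≡ 22, 15^4 ≡ 22² = 484 ≡ 20, 15^8 ≡ 20² = 400 ≡ 23. Since 11 = 8 + 2 + 1, 15^11 ≡ 23·22·15: 23·22 = 506 ≡ 13, then 13·15 = 195 ≡ 21. So 15^11 ≡ 21 (mod 29).
Hence g⁻¹(15) = 21.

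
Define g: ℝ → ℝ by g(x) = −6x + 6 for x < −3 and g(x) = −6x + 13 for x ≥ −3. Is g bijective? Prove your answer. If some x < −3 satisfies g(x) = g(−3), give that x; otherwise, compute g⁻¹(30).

-25/6

Both pieces are strictly decreasing (slopes −6 and −6), so each is injective on its own interval.
The left piece maps (−∞, −3) onto (24, ∞); the right piece maps [−3, ∞) onto (−∞, 31].
These images overlap. In particular g(−3) = 31 (right piece), and solving −6x + 6 = 31 on the left piece gives x = −25/6 < −3.
So g(−25/6) = g(−3) with −25/6 ≠ −3, and g is not injective, hence not bijective. This x = −25/6 is the requested value below −3.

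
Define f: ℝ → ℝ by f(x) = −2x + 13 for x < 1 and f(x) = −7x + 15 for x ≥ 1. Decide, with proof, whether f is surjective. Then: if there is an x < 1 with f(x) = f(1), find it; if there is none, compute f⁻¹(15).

Both pieces are strictly decreasing (slopes −2 and −7), so each is injective on its own interval.
The left piece maps (−∞, 1) onto (11, ∞); the right piece maps [1, ∞) onto (−∞, 8].
The union (11, ∞) ∪ (−∞, 8] omits the interval between 11 and 8; in particular 11 has no preimage. So f is not surjective.
Because the two images are disjoint, no x < 1 has f(x) = f(1), so we compute f⁻¹(15): 15 lies in (11, ∞), so solve −2x + 13 = 15: x = (15 − 13)/(−2) = −1.

-1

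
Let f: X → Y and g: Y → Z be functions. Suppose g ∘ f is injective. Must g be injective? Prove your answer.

not injective

No. Take X = {0, 1, 2}, Y = {0, 1, 2, 3, 4}, Z = {0, 1, 2, 3, 4}, f(a) = a for each a ∈ X, and g(b) = 3 if b ∈ {3, 4} else g(b) = b.
Then g ∘ f = f is injective (X ⊂ Y and f is the inclusion), but g(3) = g(4) = 3 with 3 ≠ 4, so g is not injective.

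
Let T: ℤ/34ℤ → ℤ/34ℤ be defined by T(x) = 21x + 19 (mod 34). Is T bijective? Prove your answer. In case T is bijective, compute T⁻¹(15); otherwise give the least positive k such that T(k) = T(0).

16

Recall that T is injective when T(x_1) = T(x_2) forces x_1 = x_2.
Suppose T(x_1) = T(x_2) in ℤ/34ℤ. Then 21x_1 + 19 ≡ 21x_2 + 19 (mod 34), therefore 21(x_1 − x_2) ≡ 0 (mod 34).
Since gcd(21, 34) = 1, 21 is invertible modulo 34, therefore x_1 − x_2 ≡ 0 (mod 34), i.e. x_1 = x_2.
We now compute 21⁻¹ mod 34 explicitly. Euclid's algorithm: 34 = 1·21 + 13, 21 = 1·13 + 8, 13 = 1·8 + 5, 8 = 1·5 + 3, 5 = 1·3 + 2, 3 = 1·2 + 1; back-substituting gives 1 = 13·21 − 8·34, so 21⁻¹ ≡ 13 (mod 34).
Then y ↦ 13(y − 19) is a two-sided inverse to T, so every y ∈ ℤ/34ℤ has a preimage.
So T is bijective.
Since T is bijective, we compute T⁻¹(15): solve 21x + 19 ≡ 15 (mod 34), i.e. 21x ≡ 30 (mod 34).
Multiplying by 21⁻¹ = 13 gives x ≡ 13·30 = 390 = 11·34 + 16 ≡ 16 (mod 34).
Check: T(16) = 21·16 + 19 = 355 = 10·34 + 15 ≡ 15 (mod 34).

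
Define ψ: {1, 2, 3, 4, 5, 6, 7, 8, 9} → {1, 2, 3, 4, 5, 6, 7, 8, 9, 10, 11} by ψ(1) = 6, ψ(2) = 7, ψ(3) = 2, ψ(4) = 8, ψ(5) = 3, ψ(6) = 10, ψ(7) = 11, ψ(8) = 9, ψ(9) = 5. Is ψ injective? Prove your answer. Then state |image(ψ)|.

The values ψ(1), …, ψ(9) are 6, 7, 2, 8, 3, 10, 11, 9, 5 — all distinct.
So ψ(x_1) = ψ(x_2) only when x_1 = x_2, and ψ is injective.
The image of ψ is {2, 3, 5, 6, 7, 8, 9, 10, 11}, which has 9 elements.

9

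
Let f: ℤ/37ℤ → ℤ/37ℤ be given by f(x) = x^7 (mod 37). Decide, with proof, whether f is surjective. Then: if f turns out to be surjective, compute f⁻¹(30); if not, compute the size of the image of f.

Since 37 is prime, the nonzero elements of ℤ/37ℤ form a cyclic group of order 36.
As gcd(7, 36) = 1, raising to the 7th power is a bijection on this group: if a^7 ≡ b^7 then (ab^{−1})^7 = 1, and the only element of order dividing gcd(7, 36) = 1 is 1, so a = b.
With f(0) = 0 this makes f injective on all of ℤ/37ℤ, hence bijective (finite equal-size domain and codomain). In particular f is surjective.
Since f is surjective, we find the preimage of 30. The inverse of x ↦ x^7 on (ℤ/37ℤ)^× is x ↦ x^31, because 7·31 = 217 = 6·36 + 1 ≡ 1 (mod 36) and x^{36} = 1 for x ≠ 0 (Fermat). So f⁻¹(30) = 30^31 mod 37.
Repeated squaring mod 37: 30^1 ≡ 30, 30^2 ≡ 30² = 900 ≡ 12, 30^4 ≡ 12² = 144 ≡ 33, 30^8 ≡ 33² = 1089 ≡ 16, 30^16 ≡ 16² = 256 ≡ 34. Since 31 = 16 + 8 + 4 + 2 + 1, 30^31 ≡ 34·16·33·12·30: 34·16 = 544 ≡ 26, then 26·33 = 858 ≡ 7, then 7·12 = 84 ≡ 10, then 10·30 = 300 ≡ 4. So 30^31 ≡ 4 (mod 37).
Hence f⁻¹(30) = 4.

4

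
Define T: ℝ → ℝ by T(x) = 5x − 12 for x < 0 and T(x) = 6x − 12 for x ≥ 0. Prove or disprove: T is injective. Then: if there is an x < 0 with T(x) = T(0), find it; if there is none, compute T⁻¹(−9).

1/2

Both pieces are strictly increasing (slopes 5 and 6), so each is injective on its own interval.
The left piece maps (−∞, 0) onto (−∞, −12); the right piece maps [0, ∞) onto [−12, ∞).
These images are disjoint, so no value is attained by both pieces. Thus T is injective.
Because the two images are disjoint, no x < 0 has T(x) = T(0), so we compute T⁻¹(−9): −9 lies in [−12, ∞), so solve 6x − 12 = −9: x = (−9 + 12)/6 = 1/2.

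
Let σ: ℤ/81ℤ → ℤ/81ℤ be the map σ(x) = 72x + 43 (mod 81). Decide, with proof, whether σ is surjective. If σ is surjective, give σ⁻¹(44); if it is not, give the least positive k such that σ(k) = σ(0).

By definition, surjectivity means every element of the codomain has a preimage under σ.
Since gcd(72, 81) = 9, we have 72x ≡ 0 (mod 9) for all x, so σ(x) ≡ 7 (mod 9).
But 0 ≢ 7 (mod 9), so 0 ∈ ℤ/81ℤ has no preimage. Thus σ is not surjective.
Since σ is not surjective, we find the least positive k with σ(k) = σ(0): this means 72k ≡ 0 (mod 81), i.e. 81 ∣ 72k. Since gcd(72, 81) = 9, dividing through by 9 this holds exactly when 9 ∣ 8k, and as gcd(8, 9) = 1, exactly when 9 ∣ k.
The smallest positive such k is 9.

9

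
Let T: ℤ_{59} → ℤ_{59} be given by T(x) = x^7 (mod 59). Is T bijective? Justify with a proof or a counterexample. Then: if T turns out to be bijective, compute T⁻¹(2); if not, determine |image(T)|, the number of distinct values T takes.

Since 59 is prime, the nonzero elements of ℤ_{59} form a cyclic group of order 58.
As gcd(7, 58) = 1, raising to the 7th power is a bijection on this group: if s^7 ≡ t^7 then (st^{−1})^7 = 1, and the only element of order dividing gcd(7, 58) = 1 is 1, so s = t.
With T(0) = 0 this makes T injective on all of ℤ_{59}, hence bijective (finite equal-size domain and codomain). In particular T is bijective.
Since T is bijective, we find the preimage of 2. The inverse of x ↦ x^7 on (ℤ_{59})^× is x ↦ x^25, because 7·25 = 175 = 3·58 + 1 ≡ 1 (mod 58) and x^{58} = 1 for x ≠ 0 (Fermat). So T⁻¹(2) = 2^25 mod 59.
Repeated squaring mod 59: 2^1 ≡ 2, 2^2 ≡ 2² = 4, 2^4 ≡ 4² = 16, 2^8 ≡ 16² = 256 ≡ 20, 2^16 ≡ 20² = 400 ≡ 46. Since 25 = 16 + 8 + 1, 2^25 ≡ 46·20·2: 46·20 = 920 ≡ 35, then 35·2 = 70 ≡ 11. So 2^25 ≡ 11 (mod 59).
Hence T⁻¹(2) = 11.

11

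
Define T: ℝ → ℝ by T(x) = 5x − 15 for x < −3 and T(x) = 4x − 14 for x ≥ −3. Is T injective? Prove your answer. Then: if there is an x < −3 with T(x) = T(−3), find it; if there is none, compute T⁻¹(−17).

-3/4

Both pieces are strictly increasing (slopes 5 and 4), so each is injective on its own interval.
The left piece maps (−∞, −3) onto (−∞, −30); the right piece maps [−3, ∞) onto [−26, ∞).
These images are disjoint, so no value is attained by both pieces. Thus T is injective.
Because the two images are disjoint, no x < −3 has T(x) = T(−3), so we compute T⁻¹(−17): −17 lies in [−26, ∞), so solve 4x − 14 = −17: x = (−17 + 14)/4 = −3/4.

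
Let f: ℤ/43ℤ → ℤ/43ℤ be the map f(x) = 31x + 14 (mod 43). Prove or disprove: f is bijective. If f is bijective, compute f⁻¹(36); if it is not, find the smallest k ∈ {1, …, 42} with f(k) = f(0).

Recall that f is injective when f(s) = f(t) forces s = t.
If f(s) = f(t), then 31s ≡ 31t (mod 43). Because gcd(31, 43) = 1, we may cancel 31 to get s ≡ t (mod 43).
We now compute 31⁻¹ mod 43 explicitly. Euclid's algorithm: 43 = 1·31 + 12, 31 = 2·12 + 7, 12 = 1·7 + 5, 7 = 1·5 + 2, 5 = 2·2 + 1; back-substituting gives 1 = 25·31 − 18·43, so 31⁻¹ ≡ 25 (mod 43).
For any y ∈ ℤ/43ℤ, x = 25(y − 14) mod 43 satisfies f(x) = 31·25(y − 14) + 14 ≡ y (since 31·25 ≡ 1 mod 43). So every y has a preimage.
Therefore f is bijective.
Since f is bijective, we compute f⁻¹(36): solve 31x + 14 ≡ 36 (mod 43), i.e. 31x ≡ 22 (mod 43).
Multiplying by 31⁻¹ = 25 gives x ≡ 25·22 = 550 = 12·43 + 34 ≡ 34 (mod 43).
Check: f(34) = 31·34 + 14 = 1068 = 24·43 + 36 ≡ 36 (mod 43).

34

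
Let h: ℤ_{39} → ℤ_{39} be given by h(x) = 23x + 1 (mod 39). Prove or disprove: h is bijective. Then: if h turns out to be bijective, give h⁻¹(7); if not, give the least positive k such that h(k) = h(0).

Recall: h is injective if h(x_1) = h(x_2) implies x_1 = x_2.
Suppose h(x_1) = h(x_2) in ℤ_{39}. Then 23x_1 + 1 ≡ 23x_2 + 1 (mod 39), thus 23(x_1 − x_2) ≡ 0 (mod 39).
Since gcd(23, 39) = 1, 23 is invertible modulo 39, therefore x_1 − x_2 ≡ 0 (mod 39), i.e. x_1 = x_2.
We now compute 23⁻¹ mod 39 explicitly. Euclid's algorithm: 39 = 1·23 + 16, 23 = 1·16 + 7, 16 = 2·7 + 2, 7 = 3·2 + 1; back-substituting gives 1 = 17·23 − 10·39, so 23⁻¹ ≡ 17 (mod 39).
Then y ↦ 17(y − 1) is a two-sided inverse to h, so every y ∈ ℤ_{39} has a preimage.
So h is bijective.
Since h is bijective, we compute h⁻¹(7): solve 23x + 1 ≡ 7 (mod 39), i.e. 23x ≡ 6 (mod 39).
Multiplying by 23⁻¹ = 17 gives x ≡ 17·6 = 102 = 2·39 + 24 ≡ 24 (mod 39).
Check: h(24) = 23·24 + 1 = 553 = 14·39 + 7 ≡ 7 (mod 39).

24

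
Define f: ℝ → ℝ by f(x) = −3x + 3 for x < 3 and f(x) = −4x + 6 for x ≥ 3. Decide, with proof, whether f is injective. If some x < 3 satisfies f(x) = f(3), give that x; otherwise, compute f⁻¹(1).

2/3

Both pieces are strictly decreasing (slopes −3 and −4), so each is injective on its own interval.
The left piece maps (−∞, 3) onto (−6, ∞); the right piece maps [3, ∞) onto (−∞, −6].
These images are disjoint, so no value is attained by both pieces. So f is injective.
Because the two images are disjoint, no x < 3 has f(x) = f(3), so we compute f⁻¹(1): 1 lies in (−6, ∞), so solve −3x + 3 = 1: x = (1 − 3)/(−3) = 2/3.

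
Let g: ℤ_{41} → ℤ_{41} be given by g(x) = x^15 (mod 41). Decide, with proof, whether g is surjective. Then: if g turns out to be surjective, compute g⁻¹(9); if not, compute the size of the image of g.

g(3): Repeated squaring mod 41: 3^1 ≡ 3, 3^2 ≡ 3² = 9, 3^4 ≡ 9² = 81 ≡ 40, 3^8 ≡ 40² = 1600 ≡ 1. Since 15 = 8 + 4 + 2 + 1, 3^15 ≡ 1·40·9·3: 1·40 = 40, then 40·9 = 360 ≡ 32, then 32·3 = 96 ≡ 14. So 3^15 ≡ 14 (mod 41).
g(7): Repeated squaring mod 41: 7^1 ≡ 7, 7^2 ≡ 7² = 49 ≡ 8, 7^4 ≡ 8² = 64 ≡ 23, 7^8 ≡ 23² = 529 ≡ 37. Since 15 = 8 + 4 + 2 + 1, 7^15 ≡ 37·23·8·7: 37·23 = 851 ≡ 31, then 31·8 = 248 ≡ 2, then 2·7 = 14. So 7^15 ≡ 14 (mod 41).
So g(3) = g(7) = 14 while 3 ≠ 7, thus g is not injective.
A non-injective map from the 41-element set ℤ_{41} to itself takes at most 40 distinct values, so it cannot be surjective. Therefore g is not surjective.
Since g is not surjective, we determine |image(g)|. Computing x^15 mod 41 for each x (by repeated squaring, reducing mod 41 at every step), the values g(0), g(1), …, g(40) are: 0, 1, 9, 14, 40, 32, 3, 14, 32, 32, 1, 27, 27, 14, 3, 38, 1, 3, 1, 3, 9, 32, 38, 40, 38, 40, 3, 38, 27, 14, 14, 40, 9, 9, 27, 38, 9, 1, 27, 32, 40.
The distinct values are {0, 1, 3, 9, 14, 27, 32, 38, 40}; there are 9 of them.

9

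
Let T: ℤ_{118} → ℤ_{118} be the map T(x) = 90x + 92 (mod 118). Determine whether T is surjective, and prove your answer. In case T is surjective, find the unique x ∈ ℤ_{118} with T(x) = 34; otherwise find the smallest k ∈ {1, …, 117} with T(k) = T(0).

Since gcd(90, 118) = 2, we have 90x ≡ 0 (mod 2) for all x, so T(x) ≡ 0 (mod 2).
But 1 ≢ 0 (mod 2), so 1 ∈ ℤ_{118} has no preimage. Thus T is not surjective.
Since T is not surjective, we find the least positive k with T(k) = T(0): this means 90k ≡ 0 (mod 118), i.e. 118 ∣ 90k. Since gcd(90, 118) = 2, dividing through by 2 this holds exactly when 59 ∣ 45k, and as gcd(45, 59) = 1, exactly when 59 ∣ k.
The smallest positive such k is 59.

59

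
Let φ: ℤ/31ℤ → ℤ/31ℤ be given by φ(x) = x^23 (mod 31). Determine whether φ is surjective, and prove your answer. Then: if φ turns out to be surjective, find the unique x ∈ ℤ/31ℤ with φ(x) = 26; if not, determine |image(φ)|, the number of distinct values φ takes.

Since 31 is prime, the nonzero elements of ℤ/31ℤ form a cyclic group of order 30.
As gcd(23, 30) = 1, raising to the 23rd power is a bijection on this group: if u^23 ≡ v^23 then (uv^{−1})^23 = 1, and the only element of order dividing gcd(23, 30) = 1 is 1, so u = v.
With φ(0) = 0 this makes φ injective on all of ℤ/31ℤ, hence bijective (finite equal-size domain and codomain). In particular φ is surjective.
Since φ is surjective, we find the preimage of 26. The inverse of x ↦ x^23 on (ℤ/31ℤ)^× is x ↦ x^17, because 23·17 = 391 = 13·30 + 1 ≡ 1 (mod 30) and x^{30} = 1 for x ≠ 0 (Fermat). So φ⁻¹(26) = 26^17 mod 31.
Repeated squaring mod 31: 26^1 ≡ 26, 26^2 ≡ 26² = 676 ≡ 25, 26^4 ≡ 25² = 625 ≡ 5, 26^8 ≡ 5² = 25, 26^16 ≡ 25² = 625 ≡ 5. Since 17 = 16 + 1, 26^17 ≡ 5·26: 5·26 = 130 ≡ 6. So 26^17 ≡ 6 (mod 31).
Hence φ⁻¹(26) = 6.

6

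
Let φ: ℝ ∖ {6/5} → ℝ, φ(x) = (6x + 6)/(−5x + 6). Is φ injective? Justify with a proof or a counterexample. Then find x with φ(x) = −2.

9/2

Suppose φ(u) = φ(v). Cross-multiplying: (6u + 6)(−5v + 6) = (6v + 6)(−5u + 6).
Expanding both sides and cancelling the symmetric terms leaves 66·(u − v) = 0. Since 66 ≠ 0, u = v. So φ is injective.
Solving φ(x) = −2: cross-multiplying gives 6x + 6 = −2(−5x + 6), which rearranges to −4x = −18, so x = 9/2.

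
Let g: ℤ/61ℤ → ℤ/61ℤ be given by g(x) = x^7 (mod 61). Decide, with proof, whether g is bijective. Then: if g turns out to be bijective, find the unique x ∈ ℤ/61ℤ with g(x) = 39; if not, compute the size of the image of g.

Since 61 is prime, the nonzero elements of ℤ/61ℤ form a cyclic group of order 60.
As gcd(7, 60) = 1, raising to the 7th power is a bijection on this group: if a^7 ≡ b^7 then (ab^{−1})^7 = 1, and the only element of order dividing gcd(7, 60) = 1 is 1, so a = b.
With g(0) = 0 this makes g injective on all of ℤ/61ℤ, hence bijective (finite equal-size domain and codomain). In particular g is bijective.
Since g is bijective, we find the preimage of 39. The inverse of x ↦ x^7 on (ℤ/61ℤ)^× is x ↦ x^43, because 7·43 = 301 = 5·60 + 1 ≡ 1 (mod 60) and x^{60} = 1 for x ≠ 0 (Fermat). So g⁻¹(39) = 39^43 mod 61.
Repeated squaring mod 61: 39^1 ≡ 39, 39^2 ≡ 39² = 1521 ≡ 57, 39^4 ≡ 57² = 3249 ≡ 16, 39^8 ≡ 16² = 256 ≡ 12, 39^16 ≡ 12² = 144 ≡ 22, 39^32 ≡ 22² = 484 ≡ 57. Since 43 = 32 + 8 + 2 + 1, 39^43 ≡ 57·12·57·39: 57·12 = 684 ≡ 13, then 13·57 = 741 ≡ 9, then 9·39 = 351 ≡ 46. So 39^43 ≡ 46 (mod 61).
Hence g⁻¹(39) = 46.

46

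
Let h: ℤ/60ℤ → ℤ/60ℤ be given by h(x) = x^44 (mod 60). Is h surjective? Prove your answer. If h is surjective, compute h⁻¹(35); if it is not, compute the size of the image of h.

h(2): Repeated squaring mod 60: 2^1 ≡ 2, 2^2 ≡ 2² = 4, 2^4 ≡ 4² = 16, 2^8 ≡ 16² = 256 ≡ 16, 2^16 ≡ 16² = 256 ≡ 16, 2^32 ≡ 16² = 256 ≡ 16. Since 44 = 32 + 8 + 4, 2^44 ≡ 16·16·16: 16·16 = 256 ≡ 16, then 16·16 = 256 ≡ 16. So 2^44 ≡ 16 (mod 60).
h(4): Repeated squaring mod 60: 4^1 ≡ 4, 4^2 ≡ 4² = 16, 4^4 ≡ 16² = 256 ≡ 16, 4^8 ≡ 16² = 256 ≡ 16, 4^16 ≡ 16² = 256 ≡ 16, 4^32 ≡ 16² = 256 ≡ 16. Since 44 = 32 + 8 + 4, 4^44 ≡ 16·16·16: 16·16 = 256 ≡ 16, then 16·16 = 256 ≡ 16. So 4^44 ≡ 16 (mod 60).
So h(2) = h(4) = 16 while 2 ≠ 4, hence h is not injective.
A non-injective map from the 60-element set ℤ/60ℤ to itself takes at most 59 distinct values, so it cannot be surjective. So h is not surjective.
Since h is not surjective, we determine |image(h)|. Computing x^44 mod 60 for each x (by repeated squaring, reducing mod 60 at every step), the values h(0), h(1), …, h(59) are: 0, 1, 16, 21, 16, 25, 36, 1, 16, 21, 40, 1, 36, 1, 16, 45, 16, 1, 36, 1, 40, 21, 16, 1, 36, 25, 16, 21, 16, 1, 0, 1, 16, 21, 16, 25, 36, 1, 16, 21, 40, 1, 36, 1, 16, 45, 16, 1, 36, 1, 40, 21, 16, 1, 36, 25, 16, 21, 16, 1.
The distinct values are {0, 1, 16, 21, 25, 36, 40, 45}; there are 8 of them.

8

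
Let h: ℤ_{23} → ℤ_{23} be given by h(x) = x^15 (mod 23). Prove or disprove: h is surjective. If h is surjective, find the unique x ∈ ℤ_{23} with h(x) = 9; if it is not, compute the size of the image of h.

Since 23 is prime, the nonzero elements of ℤ_{23} form a cyclic group of order 22.
As gcd(15, 22) = 1, raising to the 15th power is a bijection on this group: if a^15 ≡ b^15 then (ab^{−1})^15 = 1, and the only element of order dividing gcd(15, 22) = 1 is 1, so a = b.
With h(0) = 0 this makes h injective on all of ℤ_{23}, hence bijective (finite equal-size domain and codomain). In particular h is surjective.
Since h is surjective, we find the preimage of 9. The inverse of x ↦ x^15 on (ℤ_{23})^× is x ↦ x^3, because 15·3 = 45 = 2·22 + 1 ≡ 1 (mod 22) and x^{22} = 1 for x ≠ 0 (Fermat). So h⁻¹(9) = 9^3 mod 23.
Repeated squaring mod 23: 9^1 ≡ 9, 9^2 ≡ 9² = 81 ≡ 12. Since 3 = 2 + 1, 9^3 ≡ 12·9: 12·9 = 108 ≡ 16. So 9^3 ≡ 16 (mod 23).
Hence h⁻¹(9) = 16.

16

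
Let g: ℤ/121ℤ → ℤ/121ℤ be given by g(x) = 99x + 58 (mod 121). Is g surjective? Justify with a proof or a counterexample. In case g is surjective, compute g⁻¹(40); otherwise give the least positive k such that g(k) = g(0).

11

Since gcd(99, 121) = 11, we have 99x ≡ 0 (mod 11) for all x, so g(x) ≡ 3 (mod 11).
But 0 ≢ 3 (mod 11), so 0 ∈ ℤ/121ℤ has no preimage. Thus g is not surjective.
Since g is not surjective, we find the least positive k with g(k) = g(0): this means 99k ≡ 0 (mod 121), i.e. 121 ∣ 99k. Since gcd(99, 121) = 11, dividing through by 11 this holds exactly when 11 ∣ 9k, and as gcd(9, 11) = 1, exactly when 11 ∣ k.
The smallest positive such k is 11.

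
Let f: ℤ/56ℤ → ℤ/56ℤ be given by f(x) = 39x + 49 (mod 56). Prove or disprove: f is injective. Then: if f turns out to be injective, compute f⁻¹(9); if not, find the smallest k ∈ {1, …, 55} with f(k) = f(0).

32

Recall that injectivity means: for all s, t in the domain, f(s) = f(t) implies s = t.
Suppose f(s) = f(t) in ℤ/56ℤ. Then 39s + 49 ≡ 39t + 49 (mod 56), thus 39(s − t) ≡ 0 (mod 56).
Since gcd(39, 56) = 1, 39 is invertible modulo 56, therefore s − t ≡ 0 (mod 56), i.e. s = t.
Therefore f is injective.
We now compute 39⁻¹ mod 56 explicitly. Euclid's algorithm: 56 = 1·39 + 17, 39 = 2·17 + 5, 17 = 3·5 + 2, 5 = 2·2 + 1; back-substituting gives 1 = 23·39 − 16·56, so 39⁻¹ ≡ 23 (mod 56).
Since f is injective, we find f⁻¹(9): we need 39x ≡ 9 − 49 ≡ 16 (mod 56). Using 39⁻¹ = 23: x ≡ 23·16 = 368 = 6·56 + 32, so x = 32.
Check: f(32) = 39·32 + 49 = 1297 = 23·56 + 9 ≡ 9 (mod 56).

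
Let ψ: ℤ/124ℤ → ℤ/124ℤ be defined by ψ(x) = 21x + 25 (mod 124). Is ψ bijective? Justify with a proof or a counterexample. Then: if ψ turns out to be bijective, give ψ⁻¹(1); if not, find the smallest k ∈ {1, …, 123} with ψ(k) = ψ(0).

If ψ(a) = ψ(b), then 21a ≡ 21b (mod 124). Because gcd(21, 124) = 1, we may cancel 21 to get a ≡ b (mod 124).
We now compute 21⁻¹ mod 124 explicitly. Euclid's algorithm: 124 = 5·21 + 19, 21 = 1·19 + 2, 19 = 9·2 + 1; back-substituting gives 1 = 65·21 − 11·124, so 21⁻¹ ≡ 65 (mod 124).
For any y ∈ ℤ/124ℤ, x = 65(y − 25) mod 124 satisfies ψ(x) = 21·65(y − 25) + 25 ≡ y (since 21·65 ≡ 1 mod 124). So every y has a preimage.
Thus ψ is bijective.
Since ψ is bijective, we compute ψ⁻¹(1): solve 21x + 25 ≡ 1 (mod 124), i.e. 21x ≡ 100 (mod 124).
Multiplying by 21⁻¹ = 65 gives x ≡ 65·100 = 6500 = 52·124 + 52 ≡ 52 (mod 124).
Check: ψ(52) = 21·52 + 25 = 1117 = 9·124 + 1 ≡ 1 (mod 124).

52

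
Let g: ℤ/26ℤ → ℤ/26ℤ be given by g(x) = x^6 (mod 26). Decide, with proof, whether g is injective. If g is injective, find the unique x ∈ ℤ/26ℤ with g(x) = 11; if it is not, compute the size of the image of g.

g(1) = 1^6 = 1.
g(3): Repeated squaring mod 26: 3^1 ≡ 3, 3^2 ≡ 3² = 9, 3^4 ≡ 9² = 81 ≡ 3. Since 6 = 4 + 2, 3^6 ≡ 3·9: 3·9 = 27 ≡ 1. So 3^6 ≡ 1 (mod 26).
So g(1) = g(3) = 1 while 1 ≠ 3, so g is not injective.
Since g is not injective, we determine |image(g)|. Computing x^6 mod 26 for each x (by repeated squaring, reducing mod 26 at every step), the values g(0), g(1), …, g(25) are: 0, 1, 12, 1, 14, 25, 12, 25, 12, 1, 14, 25, 14, 13, 14, 25, 14, 1, 12, 25, 12, 25, 14, 1, 12, 1.
The distinct values are {0, 1, 12, 13, 14, 25}; there are 6 of them.

6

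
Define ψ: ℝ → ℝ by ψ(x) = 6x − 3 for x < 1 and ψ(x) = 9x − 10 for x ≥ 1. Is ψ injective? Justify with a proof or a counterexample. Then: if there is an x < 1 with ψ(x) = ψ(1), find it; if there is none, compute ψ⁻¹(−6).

1/3

Both pieces are strictly increasing (slopes 6 and 9), so each is injective on its own interval.
The left piece maps (−∞, 1) onto (−∞, 3); the right piece maps [1, ∞) onto [−1, ∞).
These images overlap. In particular ψ(1) = −1 (right piece), and solving 6x − 3 = −1 on the left piece gives x = 1/3 < 1.
So ψ(1/3) = ψ(1) with 1/3 ≠ 1, and ψ is not injective. This x = 1/3 is the requested value below 1.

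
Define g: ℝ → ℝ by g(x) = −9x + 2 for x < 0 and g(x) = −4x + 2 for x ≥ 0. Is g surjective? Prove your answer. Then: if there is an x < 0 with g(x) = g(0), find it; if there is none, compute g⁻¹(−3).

Both pieces are strictly decreasing (slopes −9 and −4), so each is injective on its own interval.
The left piece maps (−∞, 0) onto (2, ∞); the right piece maps [0, ∞) onto (−∞, 2].
These images together cover ℝ, so g is surjective.
Because the two images are disjoint, no x < 0 has g(x) = g(0), so we compute g⁻¹(−3): −3 lies in (−∞, 2], so solve −4x + 2 = −3: x = (−3 − 2)/(−4) = 5/4.

5/4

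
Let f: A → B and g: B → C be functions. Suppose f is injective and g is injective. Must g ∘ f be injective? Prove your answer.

Suppose (g ∘ f)(x_1) = (g ∘ f)(x_2), i.e. g(f(x_1)) = g(f(x_2)).
Since g is injective, f(x_1) = f(x_2). Since f is injective, x_1 = x_2. So g ∘ f is injective.

injective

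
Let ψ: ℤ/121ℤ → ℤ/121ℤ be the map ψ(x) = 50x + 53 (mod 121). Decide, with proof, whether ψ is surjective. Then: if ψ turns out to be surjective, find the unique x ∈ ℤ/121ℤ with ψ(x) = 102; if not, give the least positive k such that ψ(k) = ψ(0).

Since gcd(50, 121) = 1, 50 is invertible modulo 121. Euclid's algorithm: 121 = 2·50 + 21, 50 = 2·21 + 8, 21 = 2·8 + 5, 8 = 1·5 + 3, 5 = 1·3 + 2, 3 = 1·2 + 1; back-substituting gives 1 = 46·50 − 19·121, so 50⁻¹ ≡ 46 (mod 121).
For any y ∈ ℤ/121ℤ, x = 46(y − 53) mod 121 satisfies ψ(x) = 50·46(y − 53) + 53 ≡ y (since 50·46 ≡ 1 mod 121). So every y has a preimage.
Hence ψ is surjective.
Since ψ is surjective, we find ψ⁻¹(102): we need 50x ≡ 102 − 53 ≡ 49 (mod 121). Using 50⁻¹ = 46: x ≡ 46·49 = 2254 = 18·121 + 76, so x = 76.
Check: ψ(76) = 50·76 + 53 = 3853 = 31·121 + 102 ≡ 102 (mod 121).

76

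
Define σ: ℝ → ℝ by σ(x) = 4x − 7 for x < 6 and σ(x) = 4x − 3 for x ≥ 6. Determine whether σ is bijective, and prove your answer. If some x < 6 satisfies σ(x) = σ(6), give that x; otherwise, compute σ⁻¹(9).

Both pieces are strictly increasing (slopes 4 and 4), so each is injective on its own interval.
The left piece maps (−∞, 6) onto (−∞, 17); the right piece maps [6, ∞) onto [21, ∞).
The images leave a gap (17 has no preimage), so σ is not surjective, hence not bijective.
Because the two images are disjoint, no x < 6 has σ(x) = σ(6), so we compute σ⁻¹(9): 9 lies in (−∞, 17), so solve 4x − 7 = 9: x = (9 + 7)/4 = 4.

4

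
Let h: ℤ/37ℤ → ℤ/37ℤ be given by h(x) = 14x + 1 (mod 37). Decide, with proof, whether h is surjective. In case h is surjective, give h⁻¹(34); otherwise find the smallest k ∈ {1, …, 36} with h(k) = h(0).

5

Recall that surjectivity means every element of the codomain has a preimage under h.
Since gcd(14, 37) = 1, 14 is invertible modulo 37. Euclid's algorithm: 37 = 2·14 + 9, 14 = 1·9 + 5, 9 = 1·5 + 4, 5 = 1·4 + 1; back-substituting gives 1 = 8·14 − 3·37, so 14⁻¹ ≡ 8 (mod 37).
Then y ↦ 8(y − 1) is a two-sided inverse to h, so every y ∈ ℤ/37ℤ has a preimage.
Hence h is surjective.
Since h is surjective, we compute h⁻¹(34): solve 14x + 1 ≡ 34 (mod 37), i.e. 14x ≡ 33 (mod 37).
Multiplying by 14⁻¹ = 8 gives x ≡ 8·33 = 264 = 7·37 + 5 ≡ 5 (mod 37).
Check: h(5) = 14·5 + 1 = 71 = 1·37 + 34 ≡ 34 (mod 37).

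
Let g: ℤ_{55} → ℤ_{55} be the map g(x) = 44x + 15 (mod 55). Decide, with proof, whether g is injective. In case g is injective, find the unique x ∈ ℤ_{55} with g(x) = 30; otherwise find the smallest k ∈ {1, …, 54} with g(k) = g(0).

We have gcd(44, 55) = 11 > 1. Taking a = 0 and b = 5: g(0) = 15 and g(5) = 44·5 + 15 = 235 ≡ 15 (mod 55).
So g(0) = g(5) while 0 ≠ 5, therefore g is not injective.
Since g is not injective, we find the least positive k with g(k) = g(0): this means 44k ≡ 0 (mod 55), i.e. 55 ∣ 44k. Since gcd(44, 55) = 11, dividing through by 11 this holds exactly when 5 ∣ 4k, and as gcd(4, 5) = 1, exactly when 5 ∣ k.
The smallest positive such k is 5.

5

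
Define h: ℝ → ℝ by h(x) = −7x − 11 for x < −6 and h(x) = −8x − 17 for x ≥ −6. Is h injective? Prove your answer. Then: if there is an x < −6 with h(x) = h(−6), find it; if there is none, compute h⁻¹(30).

Both pieces are strictly decreasing (slopes −7 and −8), so each is injective on its own interval.
The left piece maps (−∞, −6) onto (31, ∞); the right piece maps [−6, ∞) onto (−∞, 31].
These images are disjoint, so no value is attained by both pieces. Thus h is injective.
Because the two images are disjoint, no x < −6 has h(x) = h(−6), so we compute h⁻¹(30): 30 lies in (−∞, 31], so solve −8x − 17 = 30: x = (30 + 17)/(−8) = −47/8.

-47/8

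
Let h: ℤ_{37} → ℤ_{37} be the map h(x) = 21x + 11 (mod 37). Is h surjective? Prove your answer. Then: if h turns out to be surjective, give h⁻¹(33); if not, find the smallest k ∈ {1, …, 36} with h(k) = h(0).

31

Since gcd(21, 37) = 1, 21 is invertible modulo 37. Euclid's algorithm: 37 = 1·21 + 16, 21 = 1·16 + 5, 16 = 3·5 + 1; back-substituting gives 1 = 30·21 − 17·37, so 21⁻¹ ≡ 30 (mod 37).
Then y ↦ 30(y − 11) is a two-sided inverse to h, so every y ∈ ℤ_{37} has a preimage.
Hence h is surjective.
Since h is surjective, we find h⁻¹(33): we need 21x ≡ 33 − 11 ≡ 22 (mod 37). Using 21⁻¹ = 30: x ≡ 30·22 = 660 = 17·37 + 31, so x = 31.
Check: h(31) = 21·31 + 11 = 662 = 17·37 + 33 ≡ 33 (mod 37).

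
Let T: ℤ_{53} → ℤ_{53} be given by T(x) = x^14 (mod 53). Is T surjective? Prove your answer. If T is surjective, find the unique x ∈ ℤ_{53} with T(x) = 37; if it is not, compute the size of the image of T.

27

T(26): Repeated squaring mod 53: 26^1 ≡ 26, 26^2 ≡ 26² = 676 ≡ 40, 26^4 ≡ 40² = 1600 ≡ 10, 26^8 ≡ 10² = 100 ≡ 47. Since 14 = 8 + 4 + 2, 26^14 ≡ 47·10·40: 47·10 = 470 ≡ 46, then 46·40 = 1840 ≡ 38. So 26^14 ≡ 38 (mod 53).
T(27): Repeated squaring mod 53: 27^1 ≡ 27, 27^2 ≡ 27² = 729 ≡ 40, 27^4 ≡ 40² = 1600 ≡ 10, 27^8 ≡ 10² = 100 ≡ 47. Since 14 = 8 + 4 + 2, 27^14 ≡ 47·10·40: 47·10 = 470 ≡ 46, then 46·40 = 1840 ≡ 38. So 27^14 ≡ 38 (mod 53).
So T(26) = T(27) = 38 while 26 ≠ 27, thus T is not injective.
A non-injective map from the 53-element set ℤ_{53} to itself takes at most 52 distinct values, so it cannot be surjective. Thus T is not surjective.
Since T is not surjective, we determine |image(T)|. Computing x^14 mod 53 for each x (by repeated squaring, reducing mod 53 at every step), the values T(0), T(1), …, T(52) are: 0, 1, 7, 37, 49, 9, 47, 46, 25, 44, 10, 42, 11, 13, 4, 15, 16, 36, 43, 40, 17, 6, 29, 52, 24, 28, 38, 38, 28, 24, 52, 29, 6, 17, 40, 43, 36, 16, 15, 4, 13, 11, 42, 10, 44, 25, 46, 47, 9, 49, 37, 7, 1.
The distinct values are {0, 1, 4, 6, 7, 9, 10, 11, 13, 15, 16, 17, 24, 25, 28, 29, 36, 37, 38, 40, 42, 43, 44, 46, 47, 49, 52}; there are 27 of them.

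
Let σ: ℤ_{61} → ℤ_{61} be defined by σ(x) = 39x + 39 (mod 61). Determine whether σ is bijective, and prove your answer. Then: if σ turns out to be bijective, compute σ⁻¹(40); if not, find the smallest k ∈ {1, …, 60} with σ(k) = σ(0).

36

By definition, injectivity means: for all u, v in the domain, σ(u) = σ(v) implies u = v.
Suppose σ(u) = σ(v) in ℤ_{61}. Then 39u + 39 ≡ 39v + 39 (mod 61), therefore 39(u − v) ≡ 0 (mod 61).
Since gcd(39, 61) = 1, 39 is invertible modulo 61, hence u − v ≡ 0 (mod 61), i.e. u = v.
We now compute 39⁻¹ mod 61 explicitly. Euclid's algorithm: 61 = 1·39 + 22, 39 = 1·22 + 17, 22 = 1·17 + 5, 17 = 3·5 + 2, 5 = 2·2 + 1; back-substituting gives 1 = 36·39 − 23·61, so 39⁻¹ ≡ 36 (mod 61).
Then y ↦ 36(y − 39) is a two-sided inverse to σ, so every y ∈ ℤ_{61} has a preimage.
Thus σ is bijective.
Since σ is bijective, we compute σ⁻¹(40): solve 39x + 39 ≡ 40 (mod 61), i.e. 39x ≡ 1 (mod 61).
Multiplying by 39⁻¹ = 36 gives x ≡ 36·1 = 36 ≡ 36 (mod 61).
Check: σ(36) = 39·36 + 39 = 1443 = 23·61 + 40 ≡ 40 (mod 61).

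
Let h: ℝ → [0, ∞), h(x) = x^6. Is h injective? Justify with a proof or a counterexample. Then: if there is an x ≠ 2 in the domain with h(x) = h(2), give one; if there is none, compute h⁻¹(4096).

h(2) = 64 = (−2)^6 = h(−2) (since 6 is even), with 2 ≠ −2. So h is not injective.
For the follow-up, such an x exists: taking x = −2 ∈ ℝ gives h(−2) = 64 = h(2) with −2 ≠ 2.

-2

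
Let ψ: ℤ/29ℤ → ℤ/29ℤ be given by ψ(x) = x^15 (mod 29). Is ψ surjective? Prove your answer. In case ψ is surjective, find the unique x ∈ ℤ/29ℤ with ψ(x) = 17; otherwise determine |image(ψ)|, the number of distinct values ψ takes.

12

Since 29 is prime, the nonzero elements of ℤ/29ℤ form a cyclic group of order 28.
As gcd(15, 28) = 1, raising to the 15th power is a bijection on this group: if x_1^15 ≡ x_2^15 then (x_1x_2^{−1})^15 = 1, and the only element of order dividing gcd(15, 28) = 1 is 1, so x_1 = x_2.
With ψ(0) = 0 this makes ψ injective on all of ℤ/29ℤ, hence bijective (finite equal-size domain and codomain). In particular ψ is surjective.
Since ψ is surjective, we find the preimage of 17. The inverse of x ↦ x^15 on (ℤ/29ℤ)^× is x ↦ x^15, because 15·15 = 225 = 8·28 + 1 ≡ 1 (mod 28) and x^{28} = 1 for x ≠ 0 (Fermat). So ψ⁻¹(17) = 17^15 mod 29.
Repeated squaring mod 29: 17^1 ≡ 17, 17^2 ≡ 17² = 289 ≡ 28, 17^4 ≡ 28² = 784 ≡ 1, 17^8 ≡ 1² = 1. Since 15 = 8 + 4 + 2 + 1, 17^15 ≡ 1·1·28·17: 1·1 = 1, then 1·28 = 28, then 28·17 = 476 ≡ 12. So 17^15 ≡ 12 (mod 29).
Hence ψ⁻¹(17) = 12.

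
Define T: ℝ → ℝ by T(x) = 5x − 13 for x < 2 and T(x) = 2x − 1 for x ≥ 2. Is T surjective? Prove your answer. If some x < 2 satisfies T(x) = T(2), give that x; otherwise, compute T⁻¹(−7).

6/5

Both pieces are strictly increasing (slopes 5 and 2), so each is injective on its own interval.
The left piece maps (−∞, 2) onto (−∞, −3); the right piece maps [2, ∞) onto [3, ∞).
The union (−∞, −3) ∪ [3, ∞) omits the interval between −3 and 3; in particular −3 has no preimage. So T is not surjective.
Because the two images are disjoint, no x < 2 has T(x) = T(2), so we compute T⁻¹(−7): −7 lies in (−∞, −3), so solve 5x − 13 = −7: x = (−7 + 13)/5 = 6/5.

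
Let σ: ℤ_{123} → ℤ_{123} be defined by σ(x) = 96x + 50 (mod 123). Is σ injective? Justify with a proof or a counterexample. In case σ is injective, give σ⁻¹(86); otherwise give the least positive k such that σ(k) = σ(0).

Recall: σ is injective when σ(x_1) = σ(x_2) forces x_1 = x_2.
We have gcd(96, 123) = 3 > 1. Taking x_1 = 0 and x_2 = 41: σ(0) = 50 and σ(41) = 96·41 + 50 = 3986 ≡ 50 (mod 123).
So σ(0) = σ(41) while 0 ≠ 41, hence σ is not injective.
Since σ is not injective, we find the least positive k with σ(k) = σ(0): this means 96k ≡ 0 (mod 123), i.e. 123 ∣ 96k. Since gcd(96, 123) = 3, dividing through by 3 this holds exactly when 41 ∣ 32k, and as gcd(32, 41) = 1, exactly when 41 ∣ k.
The smallest positive such k is 41.

41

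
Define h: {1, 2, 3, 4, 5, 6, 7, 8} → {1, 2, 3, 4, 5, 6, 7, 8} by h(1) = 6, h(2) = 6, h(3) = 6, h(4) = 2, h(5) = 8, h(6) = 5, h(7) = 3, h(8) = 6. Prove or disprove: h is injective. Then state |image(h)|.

h(1) = 6 = h(2) with 1 ≠ 2, so h is not injective.
The image of h is {2, 3, 5, 6, 8}, which has 5 elements.

5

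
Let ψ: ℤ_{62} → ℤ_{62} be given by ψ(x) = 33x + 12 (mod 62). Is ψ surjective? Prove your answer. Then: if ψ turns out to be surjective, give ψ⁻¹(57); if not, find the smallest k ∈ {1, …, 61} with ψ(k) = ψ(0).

7

Since gcd(33, 62) = 1, 33 is invertible modulo 62. Euclid's algorithm: 62 = 1·33 + 29, 33 = 1·29 + 4, 29 = 7·4 + 1; back-substituting gives 1 = 47·33 − 25·62, so 33⁻¹ ≡ 47 (mod 62).
Then y ↦ 47(y − 12) is a two-sided inverse to ψ, so every y ∈ ℤ_{62} has a preimage.
So ψ is surjective.
Since ψ is surjective, we find ψ⁻¹(57): we need 33x ≡ 57 − 12 ≡ 45 (mod 62). Using 33⁻¹ = 47: x ≡ 47·45 = 2115 = 34·62 + 7, so x = 7.
Check: ψ(7) = 33·7 + 12 = 243 = 3·62 + 57 ≡ 57 (mod 62).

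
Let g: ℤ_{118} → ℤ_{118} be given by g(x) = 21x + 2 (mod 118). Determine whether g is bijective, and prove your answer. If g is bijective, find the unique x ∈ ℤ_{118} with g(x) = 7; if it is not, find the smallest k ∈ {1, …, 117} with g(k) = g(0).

107

If g(u) = g(v), then 21u ≡ 21v (mod 118). Because gcd(21, 118) = 1, we may cancel 21 to get u ≡ v (mod 118).
We now compute 21⁻¹ mod 118 explicitly. Euclid's algorithm: 118 = 5·21 + 13, 21 = 1·13 + 8, 13 = 1·8 + 5, 8 = 1·5 + 3, 5 = 1·3 + 2, 3 = 1·2 + 1; back-substituting gives 1 = 45·21 − 8·118, so 21⁻¹ ≡ 45 (mod 118).
For any y ∈ ℤ_{118}, x = 45(y − 2) mod 118 satisfies g(x) = 21·45(y − 2) + 2 ≡ y (since 21·45 ≡ 1 mod 118). So every y has a preimage.
So g is bijective.
Since g is bijective, we compute g⁻¹(7): solve 21x + 2 ≡ 7 (mod 118), i.e. 21x ≡ 5 (mod 118).
Multiplying by 21⁻¹ = 45 gives x ≡ 45·5 = 225 = 1·118 + 107 ≡ 107 (mod 118).
Check: g(107) = 21·107 + 2 = 2249 = 19·118 + 7 ≡ 7 (mod 118).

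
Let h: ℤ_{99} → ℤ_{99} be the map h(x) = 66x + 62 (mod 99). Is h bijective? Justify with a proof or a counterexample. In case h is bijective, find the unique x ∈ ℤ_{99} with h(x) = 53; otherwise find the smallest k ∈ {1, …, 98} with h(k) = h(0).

3

Recall that h is injective if h(a) = h(b) implies a = b.
We have gcd(66, 99) = 33 > 1. Taking a = 0 and b = 3: h(0) = 62 and h(3) = 66·3 + 62 = 260 ≡ 62 (mod 99).
So h(0) = h(3) while 0 ≠ 3, hence h is not injective, hence not bijective.
Since h is not bijective, we find the least positive k with h(k) = h(0): this means 66k ≡ 0 (mod 99), i.e. 99 ∣ 66k. Since gcd(66, 99) = 33, dividing through by 33 this holds exactly when 3 ∣ 2k, and as gcd(2, 3) = 1, exactly when 3 ∣ k.
The smallest positive such k is 3.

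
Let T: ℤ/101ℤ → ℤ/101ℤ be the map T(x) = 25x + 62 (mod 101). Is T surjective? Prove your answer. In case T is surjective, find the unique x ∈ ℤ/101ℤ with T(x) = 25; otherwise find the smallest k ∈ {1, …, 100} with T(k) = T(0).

47

Since gcd(25, 101) = 1, 25 is invertible modulo 101. Euclid's algorithm: 101 = 4·25 + 1; back-substituting gives 1 = 97·25 − 24·101, so 25⁻¹ ≡ 97 (mod 101).
For any y ∈ ℤ/101ℤ, x = 97(y − 62) mod 101 satisfies T(x) = 25·97(y − 62) + 62 ≡ y (since 25·97 ≡ 1 mod 101). So every y has a preimage.
Therefore T is surjective.
Since T is surjective, we find T⁻¹(25): we need 25x ≡ 25 − 62 ≡ 64 (mod 101). Using 25⁻¹ = 97: x ≡ 97·64 = 6208 = 61·101 + 47, so x = 47.
Check: T(47) = 25·47 + 62 = 1237 = 12·101 + 25 ≡ 25 (mod 101).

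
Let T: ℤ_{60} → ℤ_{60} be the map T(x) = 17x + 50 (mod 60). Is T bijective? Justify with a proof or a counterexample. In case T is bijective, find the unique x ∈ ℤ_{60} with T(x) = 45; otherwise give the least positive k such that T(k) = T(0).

By definition, T is injective if T(s) = T(t) implies s = t.
Suppose T(s) = T(t) in ℤ_{60}. Then 17s + 50 ≡ 17t + 50 (mod 60), so 17(s − t) ≡ 0 (mod 60).
Since gcd(17, 60) = 1, 17 is invertible modulo 60, thus s − t ≡ 0 (mod 60), i.e. s = t.
We now compute 17⁻¹ mod 60 explicitly. Euclid's algorithm: 60 = 3·17 + 9, 17 = 1·9 + 8, 9 = 1·8 + 1; back-substituting gives 1 = 53·17 − 15·60, so 17⁻¹ ≡ 53 (mod 60).
Then y ↦ 53(y − 50) is a two-sided inverse to T, so every y ∈ ℤ_{60} has a preimage.
So T is bijective.
Since T is bijective, we compute T⁻¹(45): solve 17x + 50 ≡ 45 (mod 60), i.e. 17x ≡ 55 (mod 60).
Multiplying by 17⁻¹ = 53 gives x ≡ 53·55 = 2915 = 48·60 + 35 ≡ 35 (mod 60).
Check: T(35) = 17·35 + 50 = 645 = 10·60 + 45 ≡ 45 (mod 60).

35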